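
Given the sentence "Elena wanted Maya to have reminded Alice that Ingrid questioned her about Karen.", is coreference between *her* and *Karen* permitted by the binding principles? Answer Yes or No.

No

*her* is a pronoun; Principle B requires it to be free in its binding domain — the clause headed by 'questioned'.
— Karen: second object of the clause headed by 'questioned'; is c-commanded by the pronoun; coreference would bind this R-expression — blocked (Principle C).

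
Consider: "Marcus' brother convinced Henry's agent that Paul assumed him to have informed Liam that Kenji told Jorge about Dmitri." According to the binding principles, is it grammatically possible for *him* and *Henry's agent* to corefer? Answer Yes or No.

*him* is a pronoun; Principle B requires it to be free in its binding domain — the clause headed by 'assumed'.
— Henry's agent: object of the matrix clause; c-commands the pronoun but lies outside its binding domain — allowed.

Yes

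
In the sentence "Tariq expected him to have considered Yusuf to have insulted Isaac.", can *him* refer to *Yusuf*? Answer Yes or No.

*him* is a pronoun; Principle B requires it to be free in its binding domain — the matrix clause.
— Yusuf: subject of the clause headed by 'insulted'; is c-commanded by the pronoun; coreference would bind this R-expression — blocked (Principle C).

No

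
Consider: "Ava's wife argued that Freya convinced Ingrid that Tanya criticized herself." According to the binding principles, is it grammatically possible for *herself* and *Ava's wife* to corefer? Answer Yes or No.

*herself* is a reflexive; Principle A requires it to be bound within its binding domain — the clause headed by 'criticized'.
— Ava's wife: subject of the matrix clause; c-commands the reflexive but lies outside its binding domain — cannot bind it (Principle A).

No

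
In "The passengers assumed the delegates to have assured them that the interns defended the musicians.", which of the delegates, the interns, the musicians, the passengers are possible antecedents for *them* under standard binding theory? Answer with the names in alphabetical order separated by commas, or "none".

the passengers

*them* is a pronoun; Principle B requires it to be free in its binding domain — the clause headed by 'assured'.
— the delegates: subject of the clause headed by 'assured'; c-commands the pronoun within its binding domain — blocked (Principle B).
— the interns: subject of the clause headed by 'defended'; is c-commanded by the pronoun; coreference would bind this R-expression — blocked (Principle C).
— the musicians: object of the clause headed by 'defended'; is c-commanded by the pronoun; coreference would bind this R-expression — blocked (Principle C).
— the passengers: subject of the matrix clause; c-commands the pronoun but lies outside its binding domain — allowed.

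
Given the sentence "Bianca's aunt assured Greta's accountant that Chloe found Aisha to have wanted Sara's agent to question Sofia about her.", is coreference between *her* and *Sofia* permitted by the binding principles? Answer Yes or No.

*her* is a pronoun; Principle B requires it to be free in its binding domain — the clause headed by 'question'.
— Sofia: object of the clause headed by 'question'; c-commands the pronoun within its binding domain — blocked (Principle B).

No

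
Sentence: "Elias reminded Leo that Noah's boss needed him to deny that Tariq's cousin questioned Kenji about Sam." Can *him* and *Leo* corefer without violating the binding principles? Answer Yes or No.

*Leo* is an R-expression; Principle C requires it to be free (not bound by any c-commanding expression).
— him: subject of the clause headed by 'deny'; the pronoun does not c-command the R-expression — coreference allowed.

Yes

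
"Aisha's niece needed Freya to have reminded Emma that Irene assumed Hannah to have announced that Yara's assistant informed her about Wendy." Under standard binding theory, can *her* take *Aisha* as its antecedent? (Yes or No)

*her* is a pronoun; Principle B requires it to be free in its binding domain — the clause headed by 'informed'.
— Aisha: possessor inside the subject DP of the matrix clause; does not c-command the pronoun — Principle B does not apply; allowed.

Yes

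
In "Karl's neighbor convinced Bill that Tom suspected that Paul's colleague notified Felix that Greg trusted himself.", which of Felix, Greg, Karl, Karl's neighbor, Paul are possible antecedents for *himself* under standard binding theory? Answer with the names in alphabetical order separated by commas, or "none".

Greg

*himself* is a reflexive; Principle A requires it to be bound within its binding domain — the clause headed by 'trusted'.
— Felix: object of the clause headed by 'notified'; c-commands the reflexive but lies outside its binding domain — cannot bind it (Principle A).
— Greg: subject of the clause headed by 'trusted'; c-commands the reflexive within its binding domain — allowed (Principle A).
— Karl: possessor inside the subject DP of the matrix clause; does not c-command the reflexive — cannot bind it (Principle A).
— Karl's neighbor: subject of the matrix clause; c-commands the reflexive but lies outside its binding domain — cannot bind it (Principle A).
— Paul: possessor inside the subject DP of the clause headed by 'notified'; does not c-command the reflexive — cannot bind it (Principle A).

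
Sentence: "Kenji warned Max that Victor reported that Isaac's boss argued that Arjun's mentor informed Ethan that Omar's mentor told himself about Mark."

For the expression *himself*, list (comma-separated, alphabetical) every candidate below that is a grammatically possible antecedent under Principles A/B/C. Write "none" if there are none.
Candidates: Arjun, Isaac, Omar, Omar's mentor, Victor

Omar's mentor

*himself* is a reflexive; Principle A requires it to be bound within its binding domain — the clause headed by 'told'.
— Arjun: possessor inside the subject DP of the clause headed by 'informed'; does not c-command the reflexive — cannot bind it (Principle A).
— Isaac: possessor inside the subject DP of the clause headed by 'argued'; does not c-command the reflexive — cannot bind it (Principle A).
— Omar: possessor inside the subject DP of the clause headed by 'told'; does not c-command the reflexive — cannot bind it (Principle A).
— Omar's mentor: subject of the clause headed by 'told'; c-commands the reflexive within its binding domain — allowed (Principle A).
— Victor: subject of the clause headed by 'reported'; c-commands the reflexive but lies outside its binding domain — cannot bind it (Principle A).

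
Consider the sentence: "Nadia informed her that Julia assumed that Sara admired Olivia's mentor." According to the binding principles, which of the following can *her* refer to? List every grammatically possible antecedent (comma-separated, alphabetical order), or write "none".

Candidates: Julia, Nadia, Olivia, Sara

*her* is a pronoun; Principle B requires it to be free in its binding domain — the matrix clause.
— Julia: subject of the clause headed by 'assumed'; is c-commanded by the pronoun; coreference would bind this R-expression — blocked (Principle C).
— Nadia: subject of the matrix clause; c-commands the pronoun within its binding domain — blocked (Principle B).
— Olivia: possessor inside the object DP of the clause headed by 'admired'; is c-commanded by the pronoun; coreference would bind this R-expression — blocked (Principle C).
— Sara: subject of the clause headed by 'admired'; is c-commanded by the pronoun; coreference would bind this R-expression — blocked (Principle C).

none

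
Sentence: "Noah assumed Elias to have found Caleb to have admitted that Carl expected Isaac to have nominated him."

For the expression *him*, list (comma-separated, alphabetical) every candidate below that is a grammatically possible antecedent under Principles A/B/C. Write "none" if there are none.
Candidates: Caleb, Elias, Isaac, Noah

Caleb, Elias, Noah

*him* is a pronoun; Principle B requires it to be free in its binding domain — the clause headed by 'nominated'.
— Caleb: subject of the clause headed by 'admitted'; c-commands the pronoun but lies outside its binding domain — allowed.
— Elias: subject of the clause headed by 'found'; c-commands the pronoun but lies outside its binding domain — allowed.
— Isaac: subject of the clause headed by 'nominated'; c-commands the pronoun within its binding domain — blocked (Principle B).
— Noah: subject of the matrix clause; c-commands the pronoun but lies outside its binding domain — allowed.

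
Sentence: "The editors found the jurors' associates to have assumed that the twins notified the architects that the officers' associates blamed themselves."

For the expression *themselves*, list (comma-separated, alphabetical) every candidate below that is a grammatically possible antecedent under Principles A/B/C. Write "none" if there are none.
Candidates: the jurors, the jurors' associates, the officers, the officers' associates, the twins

*themselves* is a reflexive; Principle A requires it to be bound within its binding domain — the clause headed by 'blamed'.
— the jurors: possessor inside the subject DP of the clause headed by 'assumed'; does not c-command the reflexive — cannot bind it (Principle A).
— the jurors' associates: subject of the clause headed by 'assumed'; c-commands the reflexive but lies outside its binding domain — cannot bind it (Principle A).
— the officers: possessor inside the subject DP of the clause headed by 'blamed'; does not c-command the reflexive — cannot bind it (Principle A).
— the officers' associates: subject of the clause headed by 'blamed'; c-commands the reflexive within its binding domain — allowed (Principle A).
— the twins: subject of the clause headed by 'notified'; c-commands the reflexive but lies outside its binding domain — cannot bind it (Principle A).

the officers' associates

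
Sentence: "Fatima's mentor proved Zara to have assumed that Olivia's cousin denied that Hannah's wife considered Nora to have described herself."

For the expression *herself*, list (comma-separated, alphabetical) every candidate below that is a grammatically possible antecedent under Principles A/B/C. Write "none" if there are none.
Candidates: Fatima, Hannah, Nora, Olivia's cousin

*herself* is a reflexive; Principle A requires it to be bound within its binding domain — the clause headed by 'described'.
— Fatima: possessor inside the subject DP of the matrix clause; does not c-command the reflexive — cannot bind it (Principle A).
— Hannah: possessor inside the subject DP of the clause headed by 'considered'; does not c-command the reflexive — cannot bind it (Principle A).
— Nora: subject of the clause headed by 'described'; c-commands the reflexive within its binding domain — allowed (Principle A).
— Olivia's cousin: subject of the clause headed by 'denied'; c-commands the reflexive but lies outside its binding domain — cannot bind it (Principle A).

Nora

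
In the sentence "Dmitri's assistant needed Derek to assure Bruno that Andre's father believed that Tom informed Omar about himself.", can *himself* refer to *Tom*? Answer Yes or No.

Yes

*himself* is a reflexive; Principle A requires it to be bound within its binding domain — the clause headed by 'informed'.
— Tom: subject of the clause headed by 'informed'; c-commands the reflexive within its binding domain — allowed (Principle A).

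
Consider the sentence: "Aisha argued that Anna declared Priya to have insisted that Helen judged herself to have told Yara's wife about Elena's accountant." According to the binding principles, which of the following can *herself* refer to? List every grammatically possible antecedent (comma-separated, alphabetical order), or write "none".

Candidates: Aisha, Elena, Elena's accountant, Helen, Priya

Helen

*herself* is a reflexive; Principle A requires it to be bound within its binding domain — the clause headed by 'judged'.
— Aisha: subject of the matrix clause; c-commands the reflexive but lies outside its binding domain — cannot bind it (Principle A).
— Elena: possessor inside the second object DP of the clause headed by 'told'; does not c-command the reflexive — cannot bind it (Principle A).
— Elena's accountant: second object of the clause headed by 'told'; does not c-command the reflexive — cannot bind it (Principle A).
— Helen: subject of the clause headed by 'judged'; c-commands the reflexive within its binding domain — allowed (Principle A).
— Priya: subject of the clause headed by 'insisted'; c-commands the reflexive but lies outside its binding domain — cannot bind it (Principle A).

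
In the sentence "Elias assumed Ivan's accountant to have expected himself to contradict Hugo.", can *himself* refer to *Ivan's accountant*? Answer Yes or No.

*himself* is a reflexive; Principle A requires it to be bound within its binding domain — the clause headed by 'expected'.
— Ivan's accountant: subject of the clause headed by 'expected'; c-commands the reflexive within its binding domain — allowed (Principle A).

Yes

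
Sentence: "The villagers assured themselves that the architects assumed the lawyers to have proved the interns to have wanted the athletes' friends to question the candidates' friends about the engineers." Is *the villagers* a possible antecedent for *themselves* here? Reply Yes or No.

Yes

*themselves* is a reflexive; Principle A requires it to be bound within its binding domain — the matrix clause.
— the villagers: subject of the matrix clause; c-commands the reflexive within its binding domain — allowed (Principle A).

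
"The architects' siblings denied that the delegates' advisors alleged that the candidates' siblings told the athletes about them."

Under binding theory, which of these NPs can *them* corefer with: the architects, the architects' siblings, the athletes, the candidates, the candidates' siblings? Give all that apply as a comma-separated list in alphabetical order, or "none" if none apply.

*them* is a pronoun; Principle B requires it to be free in its binding domain — the clause headed by 'told'.
— the architects: possessor inside the subject DP of the matrix clause; does not c-command the pronoun — Principle B does not apply; allowed.
— the architects' siblings: subject of the matrix clause; c-commands the pronoun but lies outside its binding domain — allowed.
— the athletes: object of the clause headed by 'told'; c-commands the pronoun within its binding domain — blocked (Principle B).
— the candidates: possessor inside the subject DP of the clause headed by 'told'; does not c-command the pronoun — Principle B does not apply; allowed.
— the candidates' siblings: subject of the clause headed by 'told'; c-commands the pronoun within its binding domain — blocked (Principle B).

the architects, the architects' siblings, the candidates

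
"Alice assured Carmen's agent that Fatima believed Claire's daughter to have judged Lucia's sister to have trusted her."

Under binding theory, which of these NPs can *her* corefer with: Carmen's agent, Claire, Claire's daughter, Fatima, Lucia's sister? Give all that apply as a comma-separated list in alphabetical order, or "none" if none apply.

*her* is a pronoun; Principle B requires it to be free in its binding domain — the clause headed by 'trusted'.
— Carmen's agent: object of the matrix clause; c-commands the pronoun but lies outside its binding domain — allowed.
— Claire: possessor inside the subject DP of the clause headed by 'judged'; does not c-command the pronoun — Principle B does not apply; allowed.
— Claire's daughter: subject of the clause headed by 'judged'; c-commands the pronoun but lies outside its binding domain — allowed.
— Fatima: subject of the clause headed by 'believed'; c-commands the pronoun but lies outside its binding domain — allowed.
— Lucia's sister: subject of the clause headed by 'trusted'; c-commands the pronoun within its binding domain — blocked (Principle B).

Carmen's agent, Claire, Claire's daughter, Fatima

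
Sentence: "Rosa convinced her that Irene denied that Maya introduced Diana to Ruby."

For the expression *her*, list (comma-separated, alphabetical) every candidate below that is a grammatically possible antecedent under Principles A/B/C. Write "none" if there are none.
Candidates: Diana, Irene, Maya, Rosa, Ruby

none

*her* is a pronoun; Principle B requires it to be free in its binding domain — the matrix clause.
— Diana: object of the clause headed by 'introduced'; is c-commanded by the pronoun; coreference would bind this R-expression — blocked (Principle C).
— Irene: subject of the clause headed by 'denied'; is c-commanded by the pronoun; coreference would bind this R-expression — blocked (Principle C).
— Maya: subject of the clause headed by 'introduced'; is c-commanded by the pronoun; coreference would bind this R-expression — blocked (Principle C).
— Rosa: subject of the matrix clause; c-commands the pronoun within its binding domain — blocked (Principle B).
— Ruby: second object of the clause headed by 'introduced'; is c-commanded by the pronoun; coreference would bind this R-expression — blocked (Principle C).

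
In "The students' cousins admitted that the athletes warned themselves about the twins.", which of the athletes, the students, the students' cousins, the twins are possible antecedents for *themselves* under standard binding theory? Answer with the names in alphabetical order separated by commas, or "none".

the athletes

*themselves* is a reflexive; Principle A requires it to be bound within its binding domain — the clause headed by 'warned'.
— the athletes: subject of the clause headed by 'warned'; c-commands the reflexive within its binding domain — allowed (Principle A).
— the students: possessor inside the subject DP of the matrix clause; does not c-command the reflexive — cannot bind it (Principle A).
— the students' cousins: subject of the matrix clause; c-commands the reflexive but lies outside its binding domain — cannot bind it (Principle A).
— the twins: second object of the clause headed by 'warned'; does not c-command the reflexive — cannot bind it (Principle A).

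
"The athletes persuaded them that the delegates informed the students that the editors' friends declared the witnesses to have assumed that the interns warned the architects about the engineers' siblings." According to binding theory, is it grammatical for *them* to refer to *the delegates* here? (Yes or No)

No

*the delegates* is an R-expression; Principle C requires it to be free (not bound by any c-commanding expression).
— them: object of the matrix clause; the pronoun c-commands the R-expression — coreference blocked (Principle C).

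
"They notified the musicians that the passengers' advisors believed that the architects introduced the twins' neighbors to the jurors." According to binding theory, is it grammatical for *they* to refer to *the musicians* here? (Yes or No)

*the musicians* is an R-expression; Principle C requires it to be free (not bound by any c-commanding expression).
— they: subject of the matrix clause; the pronoun c-commands the R-expression — coreference blocked (Principle C).

No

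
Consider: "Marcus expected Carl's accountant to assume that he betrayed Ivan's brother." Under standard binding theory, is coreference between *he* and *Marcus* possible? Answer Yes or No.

Yes

*Marcus* is an R-expression; Principle C requires it to be free (not bound by any c-commanding expression).
— he: subject of the clause headed by 'betrayed'; the pronoun does not c-command the R-expression — coreference allowed.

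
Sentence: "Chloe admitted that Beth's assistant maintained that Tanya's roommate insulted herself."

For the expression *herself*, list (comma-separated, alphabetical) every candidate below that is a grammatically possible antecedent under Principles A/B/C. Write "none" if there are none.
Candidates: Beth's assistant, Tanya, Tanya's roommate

*herself* is a reflexive; Principle A requires it to be bound within its binding domain — the clause headed by 'insulted'.
— Beth's assistant: subject of the clause headed by 'maintained'; c-commands the reflexive but lies outside its binding domain — cannot bind it (Principle A).
— Tanya: possessor inside the subject DP of the clause headed by 'insulted'; does not c-command the reflexive — cannot bind it (Principle A).
— Tanya's roommate: subject of the clause headed by 'insulted'; c-commands the reflexive within its binding domain — allowed (Principle A).

Tanya's roommate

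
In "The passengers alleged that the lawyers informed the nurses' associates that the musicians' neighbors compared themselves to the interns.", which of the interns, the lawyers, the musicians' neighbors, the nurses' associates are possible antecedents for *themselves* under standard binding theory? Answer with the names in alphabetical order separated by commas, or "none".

*themselves* is a reflexive; Principle A requires it to be bound within its binding domain — the clause headed by 'compared'.
— the interns: second object of the clause headed by 'compared'; does not c-command the reflexive — cannot bind it (Principle A).
— the lawyers: subject of the clause headed by 'informed'; c-commands the reflexive but lies outside its binding domain — cannot bind it (Principle A).
— the musicians' neighbors: subject of the clause headed by 'compared'; c-commands the reflexive within its binding domain — allowed (Principle A).
— the nurses' associates: object of the clause headed by 'informed'; c-commands the reflexive but lies outside its binding domain — cannot bind it (Principle A).

the musicians' neighbors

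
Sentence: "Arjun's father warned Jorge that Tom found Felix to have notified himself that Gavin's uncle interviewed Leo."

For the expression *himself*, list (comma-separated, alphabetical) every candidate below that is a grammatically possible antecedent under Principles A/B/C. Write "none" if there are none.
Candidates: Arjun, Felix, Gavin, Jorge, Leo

*himself* is a reflexive; Principle A requires it to be bound within its binding domain — the clause headed by 'notified'.
— Arjun: possessor inside the subject DP of the matrix clause; does not c-command the reflexive — cannot bind it (Principle A).
— Felix: subject of the clause headed by 'notified'; c-commands the reflexive within its binding domain — allowed (Principle A).
— Gavin: possessor inside the subject DP of the clause headed by 'interviewed'; does not c-command the reflexive — cannot bind it (Principle A).
— Jorge: object of the matrix clause; c-commands the reflexive but lies outside its binding domain — cannot bind it (Principle A).
— Leo: object of the clause headed by 'interviewed'; does not c-command the reflexive — cannot bind it (Principle A).

Felix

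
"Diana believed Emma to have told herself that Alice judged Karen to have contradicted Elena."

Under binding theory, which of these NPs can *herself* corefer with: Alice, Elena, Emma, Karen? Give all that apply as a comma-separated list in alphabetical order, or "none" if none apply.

Emma

*herself* is a reflexive; Principle A requires it to be bound within its binding domain — the clause headed by 'told'.
— Alice: subject of the clause headed by 'judged'; does not c-command the reflexive — cannot bind it (Principle A).
— Elena: object of the clause headed by 'contradicted'; does not c-command the reflexive — cannot bind it (Principle A).
— Emma: subject of the clause headed by 'told'; c-commands the reflexive within its binding domain — allowed (Principle A).
— Karen: subject of the clause headed by 'contradicted'; does not c-command the reflexive — cannot bind it (Principle A).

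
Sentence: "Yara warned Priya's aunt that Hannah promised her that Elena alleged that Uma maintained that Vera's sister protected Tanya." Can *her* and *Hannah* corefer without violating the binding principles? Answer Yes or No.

No

*Hannah* is an R-expression; Principle C requires it to be free (not bound by any c-commanding expression).
— her: object of the clause headed by 'promised'; the R-expression locally c-commands the pronoun — coreference blocked (Principle B on the pronoun).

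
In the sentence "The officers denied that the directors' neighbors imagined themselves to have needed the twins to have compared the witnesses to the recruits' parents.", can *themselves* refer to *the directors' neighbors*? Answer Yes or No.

Yes

*themselves* is a reflexive; Principle A requires it to be bound within its binding domain — the clause headed by 'imagined'.
— the directors' neighbors: subject of the clause headed by 'imagined'; c-commands the reflexive within its binding domain — allowed (Principle A).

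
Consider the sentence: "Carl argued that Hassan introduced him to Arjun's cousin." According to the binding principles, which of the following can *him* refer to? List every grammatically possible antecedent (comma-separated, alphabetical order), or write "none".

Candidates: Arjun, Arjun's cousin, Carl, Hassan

*him* is a pronoun; Principle B requires it to be free in its binding domain — the clause headed by 'introduced'.
— Arjun: possessor inside the second object DP of the clause headed by 'introduced'; is c-commanded by the pronoun; coreference would bind this R-expression — blocked (Principle C).
— Arjun's cousin: second object of the clause headed by 'introduced'; is c-commanded by the pronoun; coreference would bind this R-expression — blocked (Principle C).
— Carl: subject of the matrix clause; c-commands the pronoun but lies outside its binding domain — allowed.
— Hassan: subject of the clause headed by 'introduced'; c-commands the pronoun within its binding domain — blocked (Principle B).

Carl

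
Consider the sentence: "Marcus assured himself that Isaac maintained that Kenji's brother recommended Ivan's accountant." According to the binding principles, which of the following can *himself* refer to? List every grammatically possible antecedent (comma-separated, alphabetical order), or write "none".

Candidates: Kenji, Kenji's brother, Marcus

Marcus

*himself* is a reflexive; Principle A requires it to be bound within its binding domain — the matrix clause.
— Kenji: possessor inside the subject DP of the clause headed by 'recommended'; does not c-command the reflexive — cannot bind it (Principle A).
— Kenji's brother: subject of the clause headed by 'recommended'; does not c-command the reflexive — cannot bind it (Principle A).
— Marcus: subject of the matrix clause; c-commands the reflexive within its binding domain — allowed (Principle A).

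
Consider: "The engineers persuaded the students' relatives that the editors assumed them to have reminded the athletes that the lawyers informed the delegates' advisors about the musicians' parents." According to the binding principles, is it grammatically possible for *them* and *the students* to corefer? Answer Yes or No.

*them* is a pronoun; Principle B requires it to be free in its binding domain — the clause headed by 'assumed'.
— the students: possessor inside the object DP of the matrix clause; does not c-command the pronoun — Principle B does not apply; allowed.

Yes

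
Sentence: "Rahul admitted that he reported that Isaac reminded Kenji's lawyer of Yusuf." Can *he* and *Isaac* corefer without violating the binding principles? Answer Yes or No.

*Isaac* is an R-expression; Principle C requires it to be free (not bound by any c-commanding expression).
— he: subject of the clause headed by 'reported'; the pronoun c-commands the R-expression — coreference blocked (Principle C).

No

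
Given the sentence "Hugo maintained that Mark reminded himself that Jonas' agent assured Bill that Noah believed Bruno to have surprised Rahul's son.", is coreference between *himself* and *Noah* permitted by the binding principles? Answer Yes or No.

*himself* is a reflexive; Principle A requires it to be bound within its binding domain — the clause headed by 'reminded'.
— Noah: subject of the clause headed by 'believed'; does not c-command the reflexive — cannot bind it (Principle A).

No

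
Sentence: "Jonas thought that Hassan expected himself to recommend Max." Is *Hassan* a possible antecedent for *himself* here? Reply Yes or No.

Yes

*himself* is a reflexive; Principle A requires it to be bound within its binding domain — the clause headed by 'expected'.
— Hassan: subject of the clause headed by 'expected'; c-commands the reflexive within its binding domain — allowed (Principle A).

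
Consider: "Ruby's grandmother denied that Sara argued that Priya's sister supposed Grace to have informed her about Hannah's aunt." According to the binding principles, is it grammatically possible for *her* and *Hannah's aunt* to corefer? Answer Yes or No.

*her* is a pronoun; Principle B requires it to be free in its binding domain — the clause headed by 'informed'.
— Hannah's aunt: second object of the clause headed by 'informed'; is c-commanded by the pronoun; coreference would bind this R-expression — blocked (Principle C).

No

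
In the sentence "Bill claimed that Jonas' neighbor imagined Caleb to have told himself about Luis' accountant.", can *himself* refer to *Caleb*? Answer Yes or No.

Yes

*himself* is a reflexive; Principle A requires it to be bound within its binding domain — the clause headed by 'told'.
— Caleb: subject of the clause headed by 'told'; c-commands the reflexive within its binding domain — allowed (Principle A).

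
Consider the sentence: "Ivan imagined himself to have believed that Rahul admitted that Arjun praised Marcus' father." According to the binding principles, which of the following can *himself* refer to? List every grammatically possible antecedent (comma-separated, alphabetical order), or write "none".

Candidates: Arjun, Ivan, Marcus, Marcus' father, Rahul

Ivan

*himself* is a reflexive; Principle A requires it to be bound within its binding domain — the matrix clause.
— Arjun: subject of the clause headed by 'praised'; does not c-command the reflexive — cannot bind it (Principle A).
— Ivan: subject of the matrix clause; c-commands the reflexive within its binding domain — allowed (Principle A).
— Marcus: possessor inside the object DP of the clause headed by 'praised'; does not c-command the reflexive — cannot bind it (Principle A).
— Marcus' father: object of the clause headed by 'praised'; does not c-command the reflexive — cannot bind it (Principle A).
— Rahul: subject of the clause headed by 'admitted'; does not c-command the reflexive — cannot bind it (Principle A).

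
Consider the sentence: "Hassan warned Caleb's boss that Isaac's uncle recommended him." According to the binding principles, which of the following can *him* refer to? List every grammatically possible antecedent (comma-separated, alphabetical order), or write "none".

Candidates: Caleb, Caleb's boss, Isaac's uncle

Caleb, Caleb's boss

*him* is a pronoun; Principle B requires it to be free in its binding domain — the clause headed by 'recommended'.
— Caleb: possessor inside the object DP of the matrix clause; does not c-command the pronoun — Principle B does not apply; allowed.
— Caleb's boss: object of the matrix clause; c-commands the pronoun but lies outside its binding domain — allowed.
— Isaac's uncle: subject of the clause headed by 'recommended'; c-commands the pronoun within its binding domain — blocked (Principle B).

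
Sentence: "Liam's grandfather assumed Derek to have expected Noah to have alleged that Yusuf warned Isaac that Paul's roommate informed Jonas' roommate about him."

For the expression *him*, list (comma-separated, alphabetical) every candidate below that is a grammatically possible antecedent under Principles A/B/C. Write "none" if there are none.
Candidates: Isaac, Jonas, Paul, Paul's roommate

*him* is a pronoun; Principle B requires it to be free in its binding domain — the clause headed by 'informed'.
— Isaac: object of the clause headed by 'warned'; c-commands the pronoun but lies outside its binding domain — allowed.
— Jonas: possessor inside the object DP of the clause headed by 'informed'; does not c-command the pronoun — Principle B does not apply; allowed.
— Paul: possessor inside the subject DP of the clause headed by 'informed'; does not c-command the pronoun — Principle B does not apply; allowed.
— Paul's roommate: subject of the clause headed by 'informed'; c-commands the pronoun within its binding domain — blocked (Principle B).

Isaac, Jonas, Paul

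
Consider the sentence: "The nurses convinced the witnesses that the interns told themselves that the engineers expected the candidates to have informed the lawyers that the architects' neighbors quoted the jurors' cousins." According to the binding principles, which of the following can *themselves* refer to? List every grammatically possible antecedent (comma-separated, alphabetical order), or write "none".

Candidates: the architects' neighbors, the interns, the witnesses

*themselves* is a reflexive; Principle A requires it to be bound within its binding domain — the clause headed by 'told'.
— the architects' neighbors: subject of the clause headed by 'quoted'; does not c-command the reflexive — cannot bind it (Principle A).
— the interns: subject of the clause headed by 'told'; c-commands the reflexive within its binding domain — allowed (Principle A).
— the witnesses: object of the matrix clause; c-commands the reflexive but lies outside its binding domain — cannot bind it (Principle A).

the interns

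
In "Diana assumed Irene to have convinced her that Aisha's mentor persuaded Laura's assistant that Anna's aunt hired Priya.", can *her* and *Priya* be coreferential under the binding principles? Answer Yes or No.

*Priya* is an R-expression; Principle C requires it to be free (not bound by any c-commanding expression).
— her: object of the clause headed by 'convinced'; the pronoun c-commands the R-expression — coreference blocked (Principle C).

No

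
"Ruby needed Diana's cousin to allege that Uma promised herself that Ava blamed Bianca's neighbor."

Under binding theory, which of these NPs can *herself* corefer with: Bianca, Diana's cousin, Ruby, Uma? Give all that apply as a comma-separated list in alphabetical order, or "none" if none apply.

Uma

*herself* is a reflexive; Principle A requires it to be bound within its binding domain — the clause headed by 'promised'.
— Bianca: possessor inside the object DP of the clause headed by 'blamed'; does not c-command the reflexive — cannot bind it (Principle A).
— Diana's cousin: subject of the clause headed by 'allege'; c-commands the reflexive but lies outside its binding domain — cannot bind it (Principle A).
— Ruby: subject of the matrix clause; c-commands the reflexive but lies outside its binding domain — cannot bind it (Principle A).
— Uma: subject of the clause headed by 'promised'; c-commands the reflexive within its binding domain — allowed (Principle A).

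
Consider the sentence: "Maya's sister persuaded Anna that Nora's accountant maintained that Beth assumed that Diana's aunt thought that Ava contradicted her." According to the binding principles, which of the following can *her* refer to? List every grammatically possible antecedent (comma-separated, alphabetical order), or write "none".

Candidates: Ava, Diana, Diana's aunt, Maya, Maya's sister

Diana, Diana's aunt, Maya, Maya's sister

*her* is a pronoun; Principle B requires it to be free in its binding domain — the clause headed by 'contradicted'.
— Ava: subject of the clause headed by 'contradicted'; c-commands the pronoun within its binding domain — blocked (Principle B).
— Diana: possessor inside the subject DP of the clause headed by 'thought'; does not c-command the pronoun — Principle B does not apply; allowed.
— Diana's aunt: subject of the clause headed by 'thought'; c-commands the pronoun but lies outside its binding domain — allowed.
— Maya: possessor inside the subject DP of the matrix clause; does not c-command the pronoun — Principle B does not apply; allowed.
— Maya's sister: subject of the matrix clause; c-commands the pronoun but lies outside its binding domain — allowed.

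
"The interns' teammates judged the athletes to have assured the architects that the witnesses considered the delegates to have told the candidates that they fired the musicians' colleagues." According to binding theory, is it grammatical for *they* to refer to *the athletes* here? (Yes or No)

*the athletes* is an R-expression; Principle C requires it to be free (not bound by any c-commanding expression).
— they: subject of the clause headed by 'fired'; the pronoun does not c-command the R-expression — coreference allowed.

Yes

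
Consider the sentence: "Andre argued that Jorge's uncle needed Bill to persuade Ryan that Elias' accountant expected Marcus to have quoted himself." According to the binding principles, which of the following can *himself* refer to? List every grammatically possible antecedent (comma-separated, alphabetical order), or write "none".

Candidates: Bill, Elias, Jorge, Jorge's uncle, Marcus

*himself* is a reflexive; Principle A requires it to be bound within its binding domain — the clause headed by 'quoted'.
— Bill: subject of the clause headed by 'persuade'; c-commands the reflexive but lies outside its binding domain — cannot bind it (Principle A).
— Elias: possessor inside the subject DP of the clause headed by 'expected'; does not c-command the reflexive — cannot bind it (Principle A).
— Jorge: possessor inside the subject DP of the clause headed by 'needed'; does not c-command the reflexive — cannot bind it (Principle A).
— Jorge's uncle: subject of the clause headed by 'needed'; c-commands the reflexive but lies outside its binding domain — cannot bind it (Principle A).
— Marcus: subject of the clause headed by 'quoted'; c-commands the reflexive within its binding domain — allowed (Principle A).

Marcus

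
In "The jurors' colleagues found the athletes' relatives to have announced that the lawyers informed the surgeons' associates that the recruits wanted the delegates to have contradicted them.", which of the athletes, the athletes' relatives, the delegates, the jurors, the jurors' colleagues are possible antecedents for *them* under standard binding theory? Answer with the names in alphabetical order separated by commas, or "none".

*them* is a pronoun; Principle B requires it to be free in its binding domain — the clause headed by 'contradicted'.
— the athletes: possessor inside the subject DP of the clause headed by 'announced'; does not c-command the pronoun — Principle B does not apply; allowed.
— the athletes' relatives: subject of the clause headed by 'announced'; c-commands the pronoun but lies outside its binding domain — allowed.
— the delegates: subject of the clause headed by 'contradicted'; c-commands the pronoun within its binding domain — blocked (Principle B).
— the jurors: possessor inside the subject DP of the matrix clause; does not c-command the pronoun — Principle B does not apply; allowed.
— the jurors' colleagues: subject of the matrix clause; c-commands the pronoun but lies outside its binding domain — allowed.

the athletes, the athletes' relatives, the jurors, the jurors' colleagues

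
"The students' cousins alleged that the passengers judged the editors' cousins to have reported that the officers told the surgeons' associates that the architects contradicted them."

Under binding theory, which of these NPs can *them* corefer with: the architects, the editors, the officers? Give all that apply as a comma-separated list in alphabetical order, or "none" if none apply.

*them* is a pronoun; Principle B requires it to be free in its binding domain — the clause headed by 'contradicted'.
— the architects: subject of the clause headed by 'contradicted'; c-commands the pronoun within its binding domain — blocked (Principle B).
— the editors: possessor inside the subject DP of the clause headed by 'reported'; does not c-command the pronoun — Principle B does not apply; allowed.
— the officers: subject of the clause headed by 'told'; c-commands the pronoun but lies outside its binding domain — allowed.

the editors, the officers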